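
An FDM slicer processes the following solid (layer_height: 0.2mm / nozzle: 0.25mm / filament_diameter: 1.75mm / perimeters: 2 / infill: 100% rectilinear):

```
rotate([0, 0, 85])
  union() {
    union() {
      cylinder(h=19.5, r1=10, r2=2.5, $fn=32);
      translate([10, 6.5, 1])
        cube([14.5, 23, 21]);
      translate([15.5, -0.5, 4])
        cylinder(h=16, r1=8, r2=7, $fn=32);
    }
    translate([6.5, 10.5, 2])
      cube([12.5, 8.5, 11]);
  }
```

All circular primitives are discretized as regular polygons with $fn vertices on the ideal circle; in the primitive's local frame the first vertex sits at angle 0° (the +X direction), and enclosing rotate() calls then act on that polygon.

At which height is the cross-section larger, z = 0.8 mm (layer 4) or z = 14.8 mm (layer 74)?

layer 74 (z = 14.8 mm)

Layer 4 (z = 0.8): the cone contributes a regular 32-gon of circumradius 9.692 (interpolated between r1=10 and r2=2.5 at t=0.041) (area = (32/2)·9.692²·sin(360°/32) = 293.23 mm²); the cube at (10, 6.5) does not reach this height (z outside [1, 22]); the cone at (15.5, -0.5) is not intersected at this z (z outside [4, 20]); Merging all regions: only the cone is present, so the union is just that shape — area = 293.23 mm²; the cube at (6.5, 10.5) is not intersected at this z (z outside [2, 13]); Taking the union: only the result so far is present, so the union is just that shape — area = 293.23 mm²; (rotated 85° about Z; rotation is an isometry so areas/perimeters/island counts are preserved). So its area = 293.23 mm². Layer 74 (z = 14.8): the cone contributes a regular 32-gon of circumradius 4.308 (interpolated between r1=10 and r2=2.5 at t=0.759) (area = (32/2)·4.308²·sin(360°/32) = 57.92 mm²); the 14.5×23 cube at (10, 6.5) contributes its full rectangle (area 333.50 mm²); the cone at (15.5, -0.5) contributes a regular 32-gon of circumradius 7.325 (interpolated between r1=8 and r2=7 at t=0.675) (area = (32/2)·7.325²·sin(360°/32) = 167.48 mm²); Merging all regions: the regions partially overlap — summed areas 558.91 mm² minus the doubly-counted overlap 0.84 mm² gives 558.07 mm² — area = 558.07 mm²; the cube at (6.5, 10.5) is not intersected at this z (z outside [2, 13]); Taking the union: only the result so far is present, so the union is just that shape — area = 558.07 mm²; (whole slice rotated 85° about Z — lengths, areas and connectivity unchanged). So its area = 558.07 mm². Layer 74 is larger (558.07 vs 293.23 mm²).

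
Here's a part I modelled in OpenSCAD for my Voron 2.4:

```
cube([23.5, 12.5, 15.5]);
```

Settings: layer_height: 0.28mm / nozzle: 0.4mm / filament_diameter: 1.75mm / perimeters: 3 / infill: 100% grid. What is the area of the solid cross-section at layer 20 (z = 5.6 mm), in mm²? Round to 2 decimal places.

293.75 mm²

At z = 5.6 mm: the cube (footprint 23.5×12.5) is included at this height (area 293.75 mm²). Overall, the cross-section is a single solid region. Net area = 293.75 mm².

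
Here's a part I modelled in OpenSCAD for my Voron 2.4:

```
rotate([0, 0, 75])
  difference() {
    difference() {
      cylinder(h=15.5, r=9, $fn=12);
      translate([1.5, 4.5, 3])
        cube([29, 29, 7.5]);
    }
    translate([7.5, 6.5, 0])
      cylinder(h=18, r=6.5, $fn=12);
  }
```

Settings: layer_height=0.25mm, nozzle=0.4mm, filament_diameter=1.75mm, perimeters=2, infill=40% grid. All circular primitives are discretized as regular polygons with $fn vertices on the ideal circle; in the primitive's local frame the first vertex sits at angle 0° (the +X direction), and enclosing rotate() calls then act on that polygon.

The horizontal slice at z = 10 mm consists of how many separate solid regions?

At z = 10 mm: the r=9 cylinder gives a regular 12-gon of circumradius 9 (constant along its height); the 29×29 cube at (1.5, 4.5) contributes its full rectangle; Taking the first minus the rest: starting from the r=9 cylinder, the 29×29 cube at (1.5, 4.5) partially overlaps it — only the 16.51 mm² overlap (of its 841.00 mm²) is removed, clipping the outline — 1 connected region; the r=6.5 cylinder at (7.5, 6.5) gives a regular 12-gon of circumradius 6.5 (constant along its height); Subtracting the remaining from the first: starting from that combined region, the r=6.5 cylinder at (7.5, 6.5) partially overlaps it — only the 23.91 mm² overlap (of its 126.75 mm²) is removed, clipping the outline — 1 connected region; (whole slice rotated 75° about Z — lengths, areas and connectivity unchanged). The result has 1 disconnected region.

1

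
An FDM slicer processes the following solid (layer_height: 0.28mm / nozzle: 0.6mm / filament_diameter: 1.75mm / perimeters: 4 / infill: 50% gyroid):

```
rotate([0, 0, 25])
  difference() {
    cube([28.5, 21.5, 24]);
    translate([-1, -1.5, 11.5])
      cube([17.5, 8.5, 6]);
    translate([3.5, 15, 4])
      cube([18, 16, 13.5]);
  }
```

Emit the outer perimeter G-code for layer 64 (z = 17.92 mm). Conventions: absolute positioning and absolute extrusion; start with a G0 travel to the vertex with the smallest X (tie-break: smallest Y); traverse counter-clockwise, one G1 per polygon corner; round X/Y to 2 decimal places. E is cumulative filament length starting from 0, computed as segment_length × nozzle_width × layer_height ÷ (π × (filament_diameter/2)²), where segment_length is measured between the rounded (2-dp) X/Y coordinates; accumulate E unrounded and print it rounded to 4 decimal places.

At z = 17.92 mm: the cube is present — its section is the full 28.5×21.5 rectangle; the cube at (-1, -1.5) is not intersected at this z (z outside [11.5, 17.5]); the cube at (3.5, 15) does not reach this height (z outside [4, 17.5]); Subtracting the remaining from the first: none of the subtracted shapes is present at this height, so the 28.5×21.5 cube is unchanged — 1 connected region; (whole slice rotated 25° about Z — lengths, areas and connectivity unchanged). The outline is a single polygon with 4 vertices. Extrusion per mm of travel: 0.6 × 0.28 / (π × 0.875²) = 0.069846. Accumulating E over each segment gives final E = 6.9852.

G0 X-9.09 Y19.49 Z17.92
G1 X0.00 Y0.00 E1.5021
G1 X25.83 Y12.04 E3.4926
G1 X16.74 Y31.53 E4.9947
G1 X-9.09 Y19.49 E6.9852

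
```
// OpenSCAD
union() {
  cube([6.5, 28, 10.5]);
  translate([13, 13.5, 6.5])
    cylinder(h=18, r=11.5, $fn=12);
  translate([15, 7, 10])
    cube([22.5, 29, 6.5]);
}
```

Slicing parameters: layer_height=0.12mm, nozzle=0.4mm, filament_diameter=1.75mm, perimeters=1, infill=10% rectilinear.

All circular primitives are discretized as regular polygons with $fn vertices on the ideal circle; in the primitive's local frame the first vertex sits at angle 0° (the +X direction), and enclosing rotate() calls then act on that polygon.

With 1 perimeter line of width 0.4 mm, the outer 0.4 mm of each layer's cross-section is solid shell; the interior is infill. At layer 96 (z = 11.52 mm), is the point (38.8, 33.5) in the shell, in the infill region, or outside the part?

outside

At z = 11.52 mm: the cube is absent (z outside [0, 10.5]); the r=11.5 cylinder at (13, 13.5) contributes a regular 12-gon of circumradius 11.5; the cube at (15, 7) is present — its section is the full 22.5×29 rectangle; Merging all regions: the regions partially overlap (shared area 132.61 mm²), so overlapping operands fuse into one piece — 1 connected region. Overall, the cross-section is a single solid region. The nearest boundary edge runs (37.50, 36.00)→(37.50, 7.00); distance from the point to it = 1.30 mm. The point is not inside any of the regions above, so it lies outside the cross-section (1.30 mm from the nearest boundary).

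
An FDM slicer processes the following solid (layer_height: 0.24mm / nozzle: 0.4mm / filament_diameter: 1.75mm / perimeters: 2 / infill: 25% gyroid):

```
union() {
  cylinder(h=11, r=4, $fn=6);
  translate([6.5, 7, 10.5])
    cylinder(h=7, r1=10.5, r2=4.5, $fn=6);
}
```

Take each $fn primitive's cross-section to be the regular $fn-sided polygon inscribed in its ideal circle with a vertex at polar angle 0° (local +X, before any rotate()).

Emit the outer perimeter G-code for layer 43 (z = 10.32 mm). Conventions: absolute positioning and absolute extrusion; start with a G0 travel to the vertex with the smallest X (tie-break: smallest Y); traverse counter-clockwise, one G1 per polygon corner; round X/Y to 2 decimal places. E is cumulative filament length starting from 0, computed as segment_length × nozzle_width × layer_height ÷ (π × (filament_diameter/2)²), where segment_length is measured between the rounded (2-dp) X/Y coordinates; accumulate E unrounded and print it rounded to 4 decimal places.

G0 X-4.00 Y0.00 Z10.32
G1 X-2.00 Y-3.46 E0.1595
G1 X2.00 Y-3.46 E0.3192
G1 X4.00 Y0.00 E0.4787
G1 X2.00 Y3.46 E0.6382
G1 X-2.00 Y3.46 E0.7978
G1 X-4.00 Y0.00 E0.9573

At z = 10.32 mm: the r=4 cylinder gives a regular 6-gon of circumradius 4 (constant along its height); the cone at (6.5, 7) is absent (z outside [10.5, 17.5]); Merging all regions: only the r=4 cylinder is present, so the union is just that shape — 1 connected region. The outline is a single polygon with 6 vertices. Extrusion per mm of travel: 0.4 × 0.24 / (π × 0.875²) = 0.039912. Accumulating E over each segment gives final E = 0.9573.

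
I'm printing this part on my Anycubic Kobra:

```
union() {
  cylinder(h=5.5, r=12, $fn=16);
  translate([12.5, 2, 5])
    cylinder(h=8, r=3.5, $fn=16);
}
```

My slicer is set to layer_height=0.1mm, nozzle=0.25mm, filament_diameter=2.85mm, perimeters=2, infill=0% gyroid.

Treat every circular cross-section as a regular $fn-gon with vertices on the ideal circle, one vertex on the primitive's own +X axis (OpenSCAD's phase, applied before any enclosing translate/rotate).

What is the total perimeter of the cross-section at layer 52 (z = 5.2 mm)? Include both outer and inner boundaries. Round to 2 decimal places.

81.86 mm

At z = 5.2 mm: the r=12 cylinder gives a regular 16-gon of circumradius 12 (constant along its height) (perimeter = 2·16·12.000·sin(180°/16) = 74.91 mm); the r=3.5 cylinder at (12.5, 2) gives a regular 16-gon of circumradius 3.5 (constant along its height) (perimeter = 2·16·3.500·sin(180°/16) = 21.85 mm); Taking the union: the regions partially overlap (shared area 12.28 mm²), so the edge portions inside another operand are dropped and the merged outline is re-measured after clipping — boundary = 81.86 mm. Overall, the cross-section is a single solid region. Total boundary length (outer) = 81.86 mm.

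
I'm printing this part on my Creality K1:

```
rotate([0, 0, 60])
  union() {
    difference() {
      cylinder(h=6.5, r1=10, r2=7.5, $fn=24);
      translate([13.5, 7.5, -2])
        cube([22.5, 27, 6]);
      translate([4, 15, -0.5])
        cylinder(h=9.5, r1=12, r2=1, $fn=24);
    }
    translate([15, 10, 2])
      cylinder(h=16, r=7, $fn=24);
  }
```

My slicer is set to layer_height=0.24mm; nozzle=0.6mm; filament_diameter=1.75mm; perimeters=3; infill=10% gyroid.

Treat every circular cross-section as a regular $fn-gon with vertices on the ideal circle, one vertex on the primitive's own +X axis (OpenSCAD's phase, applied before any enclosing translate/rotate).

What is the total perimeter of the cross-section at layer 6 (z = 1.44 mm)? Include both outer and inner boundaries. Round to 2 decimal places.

At z = 1.44 mm: the cone: at t=0.222 of its height the radius interpolates to r₁+(r₂−r₁)t = 9.446, giving a regular 24-gon of that circumradius (perimeter = 2·24·9.446·sin(180°/24) = 59.18 mm); the cube at (13.5, 7.5) is present — its section is the full 22.5×27 rectangle (perimeter 99.00 mm); the cone at (4, 15) contributes a regular 24-gon of circumradius 9.754 (interpolated between r1=12 and r2=1 at t=0.204) (perimeter = 2·24·9.754·sin(180°/24) = 61.11 mm); Subtracting the remaining from the first: starting from the cone, the 22.5×27 cube at (13.5, 7.5) misses the remaining region (no effect); the cone at (4, 15) partially overlaps it — only the 26.98 mm² overlap (of its 295.47 mm²) is removed, clipping the outline — boundary = 59.12 mm; the cylinder at (15, 10) does not reach this height (z outside [2, 18]); Combining (union): only the result so far is present, so the union is just that shape — boundary = 59.12 mm; (rotated 60° about Z; rotation is an isometry so areas/perimeters/island counts are preserved). Overall, the cross-section is a single solid region. Total boundary length (outer) = 59.12 mm.

59.12 mm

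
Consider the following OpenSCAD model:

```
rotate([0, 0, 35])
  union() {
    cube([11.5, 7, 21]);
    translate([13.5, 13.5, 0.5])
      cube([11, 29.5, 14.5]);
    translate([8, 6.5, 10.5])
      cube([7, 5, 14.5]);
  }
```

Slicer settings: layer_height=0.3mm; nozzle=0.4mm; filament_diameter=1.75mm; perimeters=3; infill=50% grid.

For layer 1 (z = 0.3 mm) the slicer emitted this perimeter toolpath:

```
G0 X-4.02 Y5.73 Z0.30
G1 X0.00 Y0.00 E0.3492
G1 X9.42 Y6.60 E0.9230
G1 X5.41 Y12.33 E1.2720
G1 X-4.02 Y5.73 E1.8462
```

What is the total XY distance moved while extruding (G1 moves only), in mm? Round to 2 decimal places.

37.01 mm

Sum the Euclidean lengths of each G1 segment: total = 37.01 mm.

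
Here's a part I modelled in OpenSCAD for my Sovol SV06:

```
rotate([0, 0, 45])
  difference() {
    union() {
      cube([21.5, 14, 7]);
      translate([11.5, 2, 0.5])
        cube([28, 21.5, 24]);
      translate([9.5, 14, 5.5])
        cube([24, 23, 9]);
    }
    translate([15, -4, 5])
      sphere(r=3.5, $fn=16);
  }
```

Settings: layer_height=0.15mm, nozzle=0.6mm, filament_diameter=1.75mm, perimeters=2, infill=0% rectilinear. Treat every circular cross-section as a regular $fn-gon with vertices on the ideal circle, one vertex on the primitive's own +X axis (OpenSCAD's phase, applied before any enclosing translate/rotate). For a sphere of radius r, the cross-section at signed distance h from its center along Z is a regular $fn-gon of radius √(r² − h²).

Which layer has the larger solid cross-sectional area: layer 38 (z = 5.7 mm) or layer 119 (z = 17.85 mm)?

Layer 38 (z = 5.7): the cube is present — its section is the full 21.5×14 rectangle (area 301.00 mm²); the 28×21.5 cube at (11.5, 2) contributes its full rectangle (area 602.00 mm²); the 24×23 cube at (9.5, 14) contributes its full rectangle (area 552.00 mm²); Combining (union): the regions partially overlap — summed areas 1455.00 mm² minus the doubly-counted overlap 329.00 mm² gives 1126.00 mm² — area = 1126.00 mm²; the sphere at (15, -4): section is a regular 16-gon, circumradius = √(r²−h²) = √(3.5²−0.7²) = 3.429 (area = (16/2)·3.429²·sin(360°/16) = 36.00 mm²); After the difference (first − rest): starting from that combined region (1126.00 mm²), the r=3.5 sphere at (15, -4) misses the remaining region (no effect) — area = 1126.00 mm²; (whole slice rotated 45° about Z — lengths, areas and connectivity unchanged). So its area = 1126.00 mm². Layer 119 (z = 17.85): the cube is absent (z outside [0, 7]); the 28×21.5 cube at (11.5, 2) contributes its full rectangle (area 602.00 mm²); the cube at (9.5, 14) is not intersected at this z (z outside [5.5, 14.5]); Merging all regions: only the 28×21.5 cube at (11.5, 2) is present, so the union is just that shape — area = 602.00 mm²; the sphere at (15, -4) is absent (|z−center|=12.850 > r=3.5); Subtracting the remaining from the first: none of the subtracted shapes is present at this height, so the result so far is unchanged — area = 602.00 mm²; (rotated 45° about Z; rotation is an isometry so areas/perimeters/island counts are preserved). So its area = 602.00 mm². Layer 38 is larger (1126.00 vs 602.00 mm²).

layer 38 (z = 5.7 mm)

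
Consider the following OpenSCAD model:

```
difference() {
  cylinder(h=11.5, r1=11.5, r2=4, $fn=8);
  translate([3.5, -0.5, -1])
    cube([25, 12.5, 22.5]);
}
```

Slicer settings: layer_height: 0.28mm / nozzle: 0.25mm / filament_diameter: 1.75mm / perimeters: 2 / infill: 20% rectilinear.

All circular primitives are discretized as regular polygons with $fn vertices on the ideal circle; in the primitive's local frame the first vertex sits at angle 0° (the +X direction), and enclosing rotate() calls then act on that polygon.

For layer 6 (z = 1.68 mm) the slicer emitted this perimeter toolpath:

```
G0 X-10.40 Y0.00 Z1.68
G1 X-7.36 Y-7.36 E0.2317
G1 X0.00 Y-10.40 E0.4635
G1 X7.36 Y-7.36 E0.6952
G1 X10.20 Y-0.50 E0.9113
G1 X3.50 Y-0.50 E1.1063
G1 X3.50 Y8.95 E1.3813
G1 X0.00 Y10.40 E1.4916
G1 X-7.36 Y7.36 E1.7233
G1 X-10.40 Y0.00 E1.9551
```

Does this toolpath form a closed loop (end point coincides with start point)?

yes

Start point (G0): (-10.40, 0.00). End point (last G1): the path returns to the start — closed.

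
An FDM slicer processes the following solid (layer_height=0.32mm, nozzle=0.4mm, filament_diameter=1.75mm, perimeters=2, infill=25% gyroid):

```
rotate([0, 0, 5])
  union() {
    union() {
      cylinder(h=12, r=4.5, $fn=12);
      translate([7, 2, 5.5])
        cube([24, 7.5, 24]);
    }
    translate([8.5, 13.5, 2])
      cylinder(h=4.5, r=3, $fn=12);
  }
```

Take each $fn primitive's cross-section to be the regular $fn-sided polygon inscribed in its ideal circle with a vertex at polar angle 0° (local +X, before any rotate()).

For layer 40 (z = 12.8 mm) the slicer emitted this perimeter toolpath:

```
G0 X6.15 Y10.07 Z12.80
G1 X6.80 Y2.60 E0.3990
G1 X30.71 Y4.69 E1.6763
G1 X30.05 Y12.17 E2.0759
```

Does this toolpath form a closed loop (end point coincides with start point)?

Start point (G0): (6.15, 10.07). End point (last G1): the path does not return to the start — open.

no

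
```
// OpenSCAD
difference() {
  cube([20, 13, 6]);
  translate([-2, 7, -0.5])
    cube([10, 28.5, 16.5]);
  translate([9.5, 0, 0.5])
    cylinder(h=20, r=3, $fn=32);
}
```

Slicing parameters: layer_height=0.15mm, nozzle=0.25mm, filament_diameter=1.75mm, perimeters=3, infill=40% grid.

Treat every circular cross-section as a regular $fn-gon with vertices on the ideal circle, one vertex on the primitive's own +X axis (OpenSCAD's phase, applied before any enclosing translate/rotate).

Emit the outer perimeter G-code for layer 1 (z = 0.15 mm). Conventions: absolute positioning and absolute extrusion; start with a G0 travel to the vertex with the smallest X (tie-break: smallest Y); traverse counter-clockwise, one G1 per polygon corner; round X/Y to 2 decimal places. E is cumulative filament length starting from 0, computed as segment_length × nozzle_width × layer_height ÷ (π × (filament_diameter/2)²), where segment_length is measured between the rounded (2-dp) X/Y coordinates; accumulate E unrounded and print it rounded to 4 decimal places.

At z = 0.15 mm: the 20×13 cube contributes its full rectangle; the cube at (-2, 7) is present — its section is the full 10×28.5 rectangle; the cylinder at (9.5, 0) is absent (z outside [0.5, 20.5]); After the difference (first − rest): starting from the 20×13 cube, the 10×28.5 cube at (-2, 7) partially overlaps it — only the 48.00 mm² overlap (of its 285.00 mm²) is removed, clipping the outline — 1 connected region. The outline is a single polygon with 6 vertices. Extrusion per mm of travel: 0.25 × 0.15 / (π × 0.875²) = 0.015591. Accumulating E over each segment gives final E = 1.0290.

G0 X0.00 Y0.00 Z0.15
G1 X20.00 Y0.00 E0.3118
G1 X20.00 Y13.00 E0.5145
G1 X8.00 Y13.00 E0.7016
G1 X8.00 Y7.00 E0.7951
G1 X0.00 Y7.00 E0.9199
G1 X0.00 Y0.00 E1.0290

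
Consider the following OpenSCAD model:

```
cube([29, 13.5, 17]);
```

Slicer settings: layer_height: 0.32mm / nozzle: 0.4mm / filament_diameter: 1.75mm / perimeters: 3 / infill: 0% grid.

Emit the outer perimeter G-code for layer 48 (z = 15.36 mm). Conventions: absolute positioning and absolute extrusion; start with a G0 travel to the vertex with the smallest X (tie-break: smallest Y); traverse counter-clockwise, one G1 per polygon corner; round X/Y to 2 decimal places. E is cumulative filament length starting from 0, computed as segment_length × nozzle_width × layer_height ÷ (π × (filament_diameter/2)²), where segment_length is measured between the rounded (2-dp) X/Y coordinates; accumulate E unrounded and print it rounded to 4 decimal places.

At z = 15.36 mm: the cube is present — its section is the full 29×13.5 rectangle. The outline is a single polygon with 4 vertices. Extrusion per mm of travel: 0.4 × 0.32 / (π × 0.875²) = 0.053216. Accumulating E over each segment gives final E = 4.5234.

G0 X0.00 Y0.00 Z15.36
G1 X29.00 Y0.00 E1.5433
G1 X29.00 Y13.50 E2.2617
G1 X0.00 Y13.50 E3.8050
G1 X0.00 Y0.00 E4.5234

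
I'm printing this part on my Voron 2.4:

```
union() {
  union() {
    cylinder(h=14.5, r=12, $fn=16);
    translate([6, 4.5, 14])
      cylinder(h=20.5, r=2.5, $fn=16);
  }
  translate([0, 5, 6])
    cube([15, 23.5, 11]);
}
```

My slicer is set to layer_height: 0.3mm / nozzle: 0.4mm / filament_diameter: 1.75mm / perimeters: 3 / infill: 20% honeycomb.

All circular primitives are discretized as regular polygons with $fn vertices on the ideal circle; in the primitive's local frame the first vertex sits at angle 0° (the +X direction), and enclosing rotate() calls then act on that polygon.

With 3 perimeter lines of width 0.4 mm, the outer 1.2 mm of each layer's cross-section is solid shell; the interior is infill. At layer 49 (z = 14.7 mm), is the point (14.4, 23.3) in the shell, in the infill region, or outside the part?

shell

At z = 14.7 mm: the cylinder is absent (z outside [0, 14.5]); the r=2.5 cylinder at (6, 4.5) contributes a regular 16-gon of circumradius 2.5; Merging all regions: only the r=2.5 cylinder at (6, 4.5) is present, so the union is just that shape — 1 connected region; the cube at (0, 5) (footprint 15×23.5) is included at this height; Taking the union: the regions partially overlap (shared area 7.12 mm²), so overlapping operands fuse into one piece — 1 connected region. Overall, the cross-section is a single solid region. The nearest boundary edge runs (15.00, 28.50)→(15.00, 5.00); distance from the point to it = 0.60 mm. The point is inside the cross-section, 0.60 mm from the nearest boundary — within the 1.2 mm shell band (3 × 0.4).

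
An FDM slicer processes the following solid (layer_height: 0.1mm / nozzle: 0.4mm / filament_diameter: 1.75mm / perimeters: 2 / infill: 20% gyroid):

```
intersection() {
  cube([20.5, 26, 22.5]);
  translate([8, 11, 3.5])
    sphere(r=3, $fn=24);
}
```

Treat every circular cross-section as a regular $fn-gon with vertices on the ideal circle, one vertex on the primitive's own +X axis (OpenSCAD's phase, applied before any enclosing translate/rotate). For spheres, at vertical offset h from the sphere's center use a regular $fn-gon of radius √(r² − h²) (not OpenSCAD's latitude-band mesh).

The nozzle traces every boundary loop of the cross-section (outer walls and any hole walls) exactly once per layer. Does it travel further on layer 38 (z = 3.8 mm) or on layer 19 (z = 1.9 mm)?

Layer 38 (z = 3.8): the 20.5×26 cube contributes its full rectangle (perimeter 93.00 mm); the sphere at (8, 11): section is a regular 24-gon, circumradius = √(r²−h²) = √(3²−0.3²) = 2.985 (perimeter = 2·24·2.985·sin(180°/24) = 18.70 mm); Keeping only the common overlap: the r=3 sphere at (8, 11) lies inside the 20.5×26 cube, so the common part is the r=3 sphere at (8, 11) itself — boundary = 18.70 mm. So its perimeter = 18.70 mm. Layer 19 (z = 1.9): the cube is present — its section is the full 20.5×26 rectangle (perimeter 93.00 mm); the r=3 sphere at (8, 11) contributes a regular 24-gon of circumradius √(3²−1.6²) = 2.538 (perimeter = 2·24·2.538·sin(180°/24) = 15.90 mm); Keeping only the common overlap: the r=3 sphere at (8, 11) lies inside the 20.5×26 cube, so the common part is the r=3 sphere at (8, 11) itself — boundary = 15.90 mm. So its perimeter = 15.90 mm. Layer 38 is larger (18.70 vs 15.90 mm).

layer 38 (z = 3.8 mm)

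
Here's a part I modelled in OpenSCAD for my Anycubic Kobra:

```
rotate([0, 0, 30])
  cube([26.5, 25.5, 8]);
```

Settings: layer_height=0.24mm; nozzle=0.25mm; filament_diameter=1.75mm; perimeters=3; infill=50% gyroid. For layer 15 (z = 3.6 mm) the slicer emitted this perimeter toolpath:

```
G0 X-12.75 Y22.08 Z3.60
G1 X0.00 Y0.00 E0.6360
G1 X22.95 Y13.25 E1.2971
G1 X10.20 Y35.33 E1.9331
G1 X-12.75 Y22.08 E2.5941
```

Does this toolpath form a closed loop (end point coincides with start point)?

Start point (G0): (-12.75, 22.08). End point (last G1): the path returns to the start — closed.

yes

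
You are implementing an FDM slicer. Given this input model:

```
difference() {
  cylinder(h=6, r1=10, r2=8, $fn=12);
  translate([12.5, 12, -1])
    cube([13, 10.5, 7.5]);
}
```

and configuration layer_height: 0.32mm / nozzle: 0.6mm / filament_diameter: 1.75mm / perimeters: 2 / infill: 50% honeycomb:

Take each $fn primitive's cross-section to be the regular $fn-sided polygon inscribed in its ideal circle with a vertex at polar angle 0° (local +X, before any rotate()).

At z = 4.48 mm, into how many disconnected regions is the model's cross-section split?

At z = 4.48 mm: the cone contributes a regular 12-gon of circumradius 8.507 (interpolated between r1=10 and r2=8 at t=0.747); the 13×10.5 cube at (12.5, 12) contributes its full rectangle; Taking the first minus the rest: starting from the cone, the 13×10.5 cube at (12.5, 12) misses the remaining region (no effect) — 1 connected region. The result has 1 disconnected region.

1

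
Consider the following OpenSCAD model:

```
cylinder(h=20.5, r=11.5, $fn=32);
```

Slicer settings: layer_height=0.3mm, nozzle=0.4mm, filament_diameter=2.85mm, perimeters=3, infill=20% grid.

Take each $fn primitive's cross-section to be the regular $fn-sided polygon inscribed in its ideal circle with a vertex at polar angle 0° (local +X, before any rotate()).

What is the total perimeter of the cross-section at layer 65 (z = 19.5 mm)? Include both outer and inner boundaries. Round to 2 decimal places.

At z = 19.5 mm: the cylinder: section is a regular 32-gon, circumradius r=11.5 (perimeter = 2·32·11.500·sin(180°/32) = 72.14 mm). Overall, the cross-section is a single solid region. Total boundary length (outer) = 72.14 mm.

72.14 mm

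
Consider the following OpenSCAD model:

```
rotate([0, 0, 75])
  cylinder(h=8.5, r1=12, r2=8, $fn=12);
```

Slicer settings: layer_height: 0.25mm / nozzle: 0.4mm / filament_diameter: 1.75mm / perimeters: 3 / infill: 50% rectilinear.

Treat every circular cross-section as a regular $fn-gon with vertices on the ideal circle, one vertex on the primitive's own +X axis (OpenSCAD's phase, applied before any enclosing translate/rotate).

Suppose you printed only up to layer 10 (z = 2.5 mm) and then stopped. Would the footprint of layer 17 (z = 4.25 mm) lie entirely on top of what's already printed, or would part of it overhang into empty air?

Compare the two slices. At z = 2.5: the cone (r1=12→r2=8) has section circumradius 10.824 here — a regular 12-gon (area = (12/2)·10.824²·sin(360°/12) = 351.45 mm²); (rotated 75° about Z; rotation is an isometry so areas/perimeters/island counts are preserved). At z = 4.25: the cone: at t=0.500 of its height the radius interpolates to r₁+(r₂−r₁)t = 10.000, giving a regular 12-gon of that circumradius (area = (12/2)·10.000²·sin(360°/12) = 300.00 mm²); (rotated 75° about Z; rotation is an isometry so areas/perimeters/island counts are preserved). Checking containment: the cross-section at z = 4.25 is a subset of the cross-section at z = 2.5.

entirely on top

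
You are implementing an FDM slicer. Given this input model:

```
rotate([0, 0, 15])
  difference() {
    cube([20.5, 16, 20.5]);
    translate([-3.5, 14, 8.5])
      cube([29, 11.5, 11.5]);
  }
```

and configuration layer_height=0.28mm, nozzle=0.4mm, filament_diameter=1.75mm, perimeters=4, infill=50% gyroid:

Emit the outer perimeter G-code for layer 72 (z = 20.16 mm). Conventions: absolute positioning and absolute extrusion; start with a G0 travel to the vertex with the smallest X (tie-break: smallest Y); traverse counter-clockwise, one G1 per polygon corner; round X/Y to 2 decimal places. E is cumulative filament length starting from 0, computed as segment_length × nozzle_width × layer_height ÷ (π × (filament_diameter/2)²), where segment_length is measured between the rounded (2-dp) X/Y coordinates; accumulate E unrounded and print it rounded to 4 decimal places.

At z = 20.16 mm: the cube (footprint 20.5×16) is included at this height; the cube at (-3.5, 14) is not intersected at this z (z outside [8.5, 20]); Taking the first minus the rest: none of the subtracted shapes is present at this height, so the 20.5×16 cube is unchanged — 1 connected region; (whole slice rotated 15° about Z — lengths, areas and connectivity unchanged). The outline is a single polygon with 4 vertices. Extrusion per mm of travel: 0.4 × 0.28 / (π × 0.875²) = 0.046564. Accumulating E over each segment gives final E = 3.3987.

G0 X-4.14 Y15.45 Z20.16
G1 X0.00 Y0.00 E0.7448
G1 X19.80 Y5.31 E1.6993
G1 X15.66 Y20.76 E2.4441
G1 X-4.14 Y15.45 E3.3987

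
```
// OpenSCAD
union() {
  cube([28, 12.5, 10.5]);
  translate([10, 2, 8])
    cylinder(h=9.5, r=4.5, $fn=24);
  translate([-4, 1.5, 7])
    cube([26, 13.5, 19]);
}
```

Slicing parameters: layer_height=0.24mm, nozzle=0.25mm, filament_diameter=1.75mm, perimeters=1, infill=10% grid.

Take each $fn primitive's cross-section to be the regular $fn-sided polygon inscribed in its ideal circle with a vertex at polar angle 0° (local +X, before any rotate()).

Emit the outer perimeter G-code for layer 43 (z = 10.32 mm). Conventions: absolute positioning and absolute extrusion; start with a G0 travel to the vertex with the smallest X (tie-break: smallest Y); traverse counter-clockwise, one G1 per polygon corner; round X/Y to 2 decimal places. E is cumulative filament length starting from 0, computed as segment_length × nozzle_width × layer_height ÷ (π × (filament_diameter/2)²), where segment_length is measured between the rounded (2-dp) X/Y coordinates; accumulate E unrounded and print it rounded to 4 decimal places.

G0 X-4.00 Y1.50 Z10.32
G1 X0.00 Y1.50 E0.0998
G1 X0.00 Y0.00 E0.1372
G1 X6.00 Y0.00 E0.2869
G1 X6.10 Y-0.25 E0.2936
G1 X6.82 Y-1.18 E0.3229
G1 X7.75 Y-1.90 E0.3523
G1 X8.84 Y-2.35 E0.3817
G1 X10.00 Y-2.50 E0.4109
G1 X11.16 Y-2.35 E0.4400
G1 X12.25 Y-1.90 E0.4694
G1 X13.18 Y-1.18 E0.4988
G1 X13.90 Y-0.25 E0.5281
G1 X14.00 Y0.00 E0.5348
G1 X28.00 Y0.00 E0.8841
G1 X28.00 Y12.50 E1.1959
G1 X22.00 Y12.50 E1.3456
G1 X22.00 Y15.00 E1.4079
G1 X-4.00 Y15.00 E2.0565
G1 X-4.00 Y1.50 E2.3933

At z = 10.32 mm: the cube is present — its section is the full 28×12.5 rectangle; the cylinder at (10, 2): section is a regular 24-gon, circumradius r=4.5; the 26×13.5 cube at (-4, 1.5) contributes its full rectangle; Merging all regions: the regions partially overlap (shared area 290.72 mm²), so overlapping operands fuse into one piece — 1 connected region. The outline is a single polygon with 19 vertices. Extrusion per mm of travel: 0.25 × 0.24 / (π × 0.875²) = 0.024945. Accumulating E over each segment gives final E = 2.3933.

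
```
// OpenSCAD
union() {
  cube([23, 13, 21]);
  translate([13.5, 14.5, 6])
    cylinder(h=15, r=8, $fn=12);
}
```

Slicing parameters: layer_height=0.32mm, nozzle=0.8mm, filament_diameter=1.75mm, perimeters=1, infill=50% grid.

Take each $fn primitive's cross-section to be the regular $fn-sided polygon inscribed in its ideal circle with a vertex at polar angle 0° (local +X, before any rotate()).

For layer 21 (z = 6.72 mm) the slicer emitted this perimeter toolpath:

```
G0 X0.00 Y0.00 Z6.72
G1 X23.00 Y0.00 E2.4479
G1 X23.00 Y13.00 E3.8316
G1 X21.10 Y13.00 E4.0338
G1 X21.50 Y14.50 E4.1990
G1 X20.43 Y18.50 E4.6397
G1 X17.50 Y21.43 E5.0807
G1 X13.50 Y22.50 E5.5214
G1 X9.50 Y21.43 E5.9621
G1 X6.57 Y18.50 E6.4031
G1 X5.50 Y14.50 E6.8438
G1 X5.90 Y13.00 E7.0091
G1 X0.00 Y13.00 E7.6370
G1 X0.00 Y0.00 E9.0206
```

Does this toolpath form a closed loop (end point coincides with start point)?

Start point (G0): (0.00, 0.00). End point (last G1): the path returns to the start — closed.

yes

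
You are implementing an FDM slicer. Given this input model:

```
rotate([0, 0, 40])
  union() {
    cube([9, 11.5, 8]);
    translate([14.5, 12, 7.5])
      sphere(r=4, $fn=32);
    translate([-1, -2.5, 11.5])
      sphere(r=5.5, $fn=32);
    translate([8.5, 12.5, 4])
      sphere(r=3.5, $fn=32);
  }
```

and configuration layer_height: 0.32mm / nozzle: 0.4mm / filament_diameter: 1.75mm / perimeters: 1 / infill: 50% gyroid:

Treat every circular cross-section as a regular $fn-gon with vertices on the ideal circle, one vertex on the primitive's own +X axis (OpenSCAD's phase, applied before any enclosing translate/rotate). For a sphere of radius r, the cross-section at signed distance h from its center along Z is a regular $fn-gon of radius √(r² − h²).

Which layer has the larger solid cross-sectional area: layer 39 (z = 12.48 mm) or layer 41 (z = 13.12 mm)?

layer 39 (z = 12.48 mm)

Layer 39 (z = 12.48): the cube is absent (z outside [0, 8]); the sphere at (14.5, 12) is not intersected at this z (|z−center|=4.980 > r=4); the sphere at (-1, -2.5): section is a regular 32-gon, circumradius = √(r²−h²) = √(5.5²−0.98²) = 5.412 (area = (32/2)·5.412²·sin(360°/32) = 91.43 mm²); the sphere at (8.5, 12.5) is absent (|z−center|=8.480 > r=3.5); Taking the union: only the r=5.5 sphere at (-1, -2.5) is present, so the union is just that shape — area = 91.43 mm²; (whole slice rotated 40° about Z — lengths, areas and connectivity unchanged). So its area = 91.43 mm². Layer 41 (z = 13.12): the cube is not intersected at this z (z outside [0, 8]); the sphere at (14.5, 12) is not intersected at this z (|z−center|=5.620 > r=4); the r=5.5 sphere at (-1, -2.5) contributes a regular 32-gon of circumradius √(5.5²−1.62²) = 5.256 (area = (32/2)·5.256²·sin(360°/32) = 86.23 mm²); the sphere at (8.5, 12.5) is not intersected at this z (|z−center|=9.120 > r=3.5); Combining (union): only the r=5.5 sphere at (-1, -2.5) is present, so the union is just that shape — area = 86.23 mm²; (whole slice rotated 40° about Z — lengths, areas and connectivity unchanged). So its area = 86.23 mm². Layer 39 is larger (91.43 vs 86.23 mm²).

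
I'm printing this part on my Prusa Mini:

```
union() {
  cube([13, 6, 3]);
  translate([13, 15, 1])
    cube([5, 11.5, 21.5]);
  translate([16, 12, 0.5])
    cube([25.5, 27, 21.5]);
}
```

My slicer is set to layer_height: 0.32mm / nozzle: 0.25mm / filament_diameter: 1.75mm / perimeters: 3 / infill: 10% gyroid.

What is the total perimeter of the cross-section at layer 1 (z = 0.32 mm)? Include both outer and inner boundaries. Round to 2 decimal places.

38.00 mm

At z = 0.32 mm: the cube is present — its section is the full 13×6 rectangle (perimeter 38.00 mm); the cube at (13, 15) is absent (z outside [1, 22.5]); the cube at (16, 12) is not intersected at this z (z outside [0.5, 22]); Merging all regions: only the 13×6 cube is present, so the union is just that shape — boundary = 38.00 mm. Overall, the cross-section is a single solid region. Total boundary length (outer) = 38.00 mm.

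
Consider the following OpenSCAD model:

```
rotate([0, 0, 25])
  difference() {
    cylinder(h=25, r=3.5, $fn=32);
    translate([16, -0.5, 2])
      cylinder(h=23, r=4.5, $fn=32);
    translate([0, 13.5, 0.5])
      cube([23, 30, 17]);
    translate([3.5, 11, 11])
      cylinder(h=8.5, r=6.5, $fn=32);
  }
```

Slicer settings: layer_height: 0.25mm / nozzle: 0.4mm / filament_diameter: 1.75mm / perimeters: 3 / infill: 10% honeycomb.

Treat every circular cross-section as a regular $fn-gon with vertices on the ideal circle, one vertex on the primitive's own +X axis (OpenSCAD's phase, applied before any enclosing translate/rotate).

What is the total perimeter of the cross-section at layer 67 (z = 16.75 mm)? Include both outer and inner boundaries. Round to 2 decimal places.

At z = 16.75 mm: the cylinder: section is a regular 32-gon, circumradius r=3.5 (perimeter = 2·32·3.500·sin(180°/32) = 21.96 mm); the r=4.5 cylinder at (16, -0.5) contributes a regular 32-gon of circumradius 4.5 (perimeter = 2·32·4.500·sin(180°/32) = 28.23 mm); the cube at (0, 13.5) is present — its section is the full 23×30 rectangle (perimeter 106.00 mm); the r=6.5 cylinder at (3.5, 11) contributes a regular 32-gon of circumradius 6.5 (perimeter = 2·32·6.500·sin(180°/32) = 40.78 mm); After the difference (first − rest): starting from the r=3.5 cylinder, the r=4.5 cylinder at (16, -0.5) misses the remaining region (no effect); the 23×30 cube at (0, 13.5) misses the remaining region (no effect); the r=6.5 cylinder at (3.5, 11) misses the remaining region (no effect) — boundary = 21.96 mm; (rotated 25° about Z; rotation is an isometry so areas/perimeters/island counts are preserved). Overall, the cross-section is a single solid region. Total boundary length (outer) = 21.96 mm.

21.96 mm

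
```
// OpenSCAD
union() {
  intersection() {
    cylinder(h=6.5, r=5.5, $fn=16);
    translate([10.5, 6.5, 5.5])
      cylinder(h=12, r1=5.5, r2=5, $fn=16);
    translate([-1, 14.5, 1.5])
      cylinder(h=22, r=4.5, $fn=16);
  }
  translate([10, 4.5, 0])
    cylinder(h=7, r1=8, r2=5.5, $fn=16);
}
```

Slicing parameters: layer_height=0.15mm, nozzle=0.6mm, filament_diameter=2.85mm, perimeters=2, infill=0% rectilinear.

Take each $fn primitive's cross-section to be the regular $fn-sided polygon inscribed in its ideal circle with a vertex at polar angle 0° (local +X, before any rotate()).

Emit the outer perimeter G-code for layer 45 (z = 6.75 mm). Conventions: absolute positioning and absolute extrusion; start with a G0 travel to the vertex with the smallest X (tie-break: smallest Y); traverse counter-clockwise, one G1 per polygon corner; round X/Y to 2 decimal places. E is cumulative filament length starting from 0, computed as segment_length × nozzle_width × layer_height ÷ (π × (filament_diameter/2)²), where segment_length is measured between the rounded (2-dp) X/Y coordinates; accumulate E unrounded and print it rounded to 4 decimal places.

At z = 6.75 mm: the cylinder is absent (z outside [0, 6.5]); the cone at (10.5, 6.5) contributes a regular 16-gon of circumradius 5.448 (interpolated between r1=5.5 and r2=5 at t=0.104); the r=4.5 cylinder at (-1, 14.5) gives a regular 16-gon of circumradius 4.5 (constant along its height); Keeping only the common overlap: at least one operand is absent at this height, so nothing remains; the cone at (10, 4.5) (r1=8→r2=5.5) has section circumradius 5.589 here — a regular 16-gon; Taking the union: only the cone at (10, 4.5) is present, so the union is just that shape — 1 connected region. The outline is a single polygon with 16 vertices. Extrusion per mm of travel: 0.6 × 0.15 / (π × 1.425²) = 0.014108. Accumulating E over each segment gives final E = 0.4921.

G0 X4.41 Y4.50 Z6.75
G1 X4.84 Y2.36 E0.0308
G1 X6.05 Y0.55 E0.0615
G1 X7.86 Y-0.66 E0.0922
G1 X10.00 Y-1.09 E0.1230
G1 X12.14 Y-0.66 E0.1538
G1 X13.95 Y0.55 E0.1845
G1 X15.16 Y2.36 E0.2152
G1 X15.59 Y4.50 E0.2460
G1 X15.16 Y6.64 E0.2768
G1 X13.95 Y8.45 E0.3076
G1 X12.14 Y9.66 E0.3383
G1 X10.00 Y10.09 E0.3691
G1 X7.86 Y9.66 E0.3999
G1 X6.05 Y8.45 E0.4306
G1 X4.84 Y6.64 E0.4613
G1 X4.41 Y4.50 E0.4921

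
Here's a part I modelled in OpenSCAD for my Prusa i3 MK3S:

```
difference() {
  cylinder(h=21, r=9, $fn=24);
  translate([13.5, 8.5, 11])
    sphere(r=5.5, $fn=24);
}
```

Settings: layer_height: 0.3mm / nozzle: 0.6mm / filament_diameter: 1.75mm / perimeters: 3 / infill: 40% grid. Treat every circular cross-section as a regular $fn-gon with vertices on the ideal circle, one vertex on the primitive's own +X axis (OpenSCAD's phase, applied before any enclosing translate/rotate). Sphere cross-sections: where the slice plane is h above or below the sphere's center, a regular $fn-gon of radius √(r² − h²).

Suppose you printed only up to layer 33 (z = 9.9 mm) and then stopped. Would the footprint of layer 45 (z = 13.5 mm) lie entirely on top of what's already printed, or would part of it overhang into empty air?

entirely on top

Compare the two slices. At z = 9.9: the cylinder: section is a regular 24-gon, circumradius r=9 (area = (24/2)·9.000²·sin(360°/24) = 251.57 mm²); the r=5.5 sphere at (13.5, 8.5) contributes a regular 24-gon of circumradius √(5.5²−1.1²) = 5.389 (area = (24/2)·5.389²·sin(360°/24) = 90.19 mm²); After the difference (first − rest): starting from the r=9 cylinder (251.57 mm²), the r=5.5 sphere at (13.5, 8.5) misses the remaining region (no effect) — area = 251.57 mm². At z = 13.5: the r=9 cylinder contributes a regular 24-gon of circumradius 9 (area = (24/2)·9.000²·sin(360°/24) = 251.57 mm²); the r=5.5 sphere at (13.5, 8.5) slices to a regular 24-gon of circumradius 4.899 (√(r²−h²) with h=2.5 from center) (area = (24/2)·4.899²·sin(360°/24) = 74.54 mm²); Subtracting the remaining from the first: starting from the r=9 cylinder (251.57 mm²), the r=5.5 sphere at (13.5, 8.5) misses the remaining region (no effect) — area = 251.57 mm². Checking containment: the cross-section at z = 13.5 is a subset of the cross-section at z = 9.9.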